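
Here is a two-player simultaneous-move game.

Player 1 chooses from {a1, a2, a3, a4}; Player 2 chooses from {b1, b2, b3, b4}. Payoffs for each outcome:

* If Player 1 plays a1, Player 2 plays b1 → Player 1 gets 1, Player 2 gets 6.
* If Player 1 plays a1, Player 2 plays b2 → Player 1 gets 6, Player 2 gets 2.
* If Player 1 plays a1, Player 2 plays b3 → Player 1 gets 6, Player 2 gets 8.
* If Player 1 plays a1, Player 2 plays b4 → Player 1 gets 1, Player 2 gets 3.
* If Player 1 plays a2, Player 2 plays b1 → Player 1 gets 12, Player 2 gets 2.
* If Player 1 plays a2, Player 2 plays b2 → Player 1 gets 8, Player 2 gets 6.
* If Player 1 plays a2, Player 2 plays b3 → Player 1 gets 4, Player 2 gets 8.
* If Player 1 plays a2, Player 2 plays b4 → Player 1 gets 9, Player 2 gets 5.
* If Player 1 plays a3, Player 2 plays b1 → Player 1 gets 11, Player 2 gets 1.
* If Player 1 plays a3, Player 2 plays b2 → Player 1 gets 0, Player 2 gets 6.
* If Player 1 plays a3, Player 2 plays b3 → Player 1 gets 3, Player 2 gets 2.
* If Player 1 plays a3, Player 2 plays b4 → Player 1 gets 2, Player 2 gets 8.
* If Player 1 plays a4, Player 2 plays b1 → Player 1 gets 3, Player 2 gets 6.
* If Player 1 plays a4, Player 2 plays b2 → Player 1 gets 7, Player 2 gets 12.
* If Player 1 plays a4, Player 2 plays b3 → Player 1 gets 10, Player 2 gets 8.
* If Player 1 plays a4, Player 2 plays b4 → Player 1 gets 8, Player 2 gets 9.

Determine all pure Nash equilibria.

There is no pure-strategy Nash equilibrium.

Player 1 against b1: payoffs 1, 12, 11, 3 → best response a2.
Player 1 against b2: payoffs 6, 8, 0, 7 → best response a2.
Player 1 against b3: payoffs 6, 4, 3, 10 → best response a4.
Player 1 against b4: payoffs 1, 9, 2, 8 → best response a2.
Player 2 against a1: payoffs 6, 2, 8, 3 → best response b3.
Player 2 against a2: payoffs 2, 6, 8, 5 → best response b3.
Player 2 against a3: payoffs 1, 6, 2, 8 → best response b4.
Player 2 against a4: payoffs 6, 12, 8, 9 → best response b2.
No profile is a mutual best response for all players.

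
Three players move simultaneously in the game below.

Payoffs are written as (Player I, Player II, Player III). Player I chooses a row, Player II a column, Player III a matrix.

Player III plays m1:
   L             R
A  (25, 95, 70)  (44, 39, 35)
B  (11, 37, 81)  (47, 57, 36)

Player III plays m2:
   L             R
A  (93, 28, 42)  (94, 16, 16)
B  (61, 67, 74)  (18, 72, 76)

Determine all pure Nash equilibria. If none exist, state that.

(A, L, m1)

Check each profile: it is a Nash equilibrium iff no player can strictly gain by switching unilaterally.
(A, L, m1): Player I gets 25, best alternative 11; Player II gets 95, best alternative 39; Player III gets 70, best alternative 42. No profitable deviation — NE.
(A, L, m2): Player III can switch to m1 (42 → 70). Not NE.
(A, R, m1): Player I can switch to B (44 → 47). Not NE.
(A, R, m2): Player II can switch to L (16 → 28). Not NE.
(B, L, m1): Player I can switch to A (11 → 25). Not NE.
(B, L, m2): Player I can switch to A (61 → 93). Not NE.
(B, R, m1): Player III can switch to m2 (36 → 76). Not NE.
(The remaining 1 profile has a profitable deviation by the same check.)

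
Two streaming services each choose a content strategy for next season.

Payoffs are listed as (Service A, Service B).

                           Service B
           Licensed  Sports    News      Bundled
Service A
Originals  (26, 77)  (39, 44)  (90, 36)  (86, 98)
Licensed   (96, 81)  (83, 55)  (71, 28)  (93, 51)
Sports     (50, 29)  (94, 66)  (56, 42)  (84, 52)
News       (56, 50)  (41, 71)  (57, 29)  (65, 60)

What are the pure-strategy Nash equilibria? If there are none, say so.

The pure Nash equilibria are (Licensed, Licensed) and (Sports, Sports).

Mark each player's best response to every combination of opponents' strategies; a profile where every player is best-responding is a pure Nash equilibrium.
Service A against Licensed: payoffs 26, 96, 50, 56 → best response Licensed.
Service A against Sports: payoffs 39, 83, 94, 41 → best response Sports.
Service A against News: payoffs 90, 71, 56, 57 → best response Originals.
Service A against Bundled: payoffs 86, 93, 84, 65 → best response Licensed.
Service B against Originals: payoffs 77, 44, 36, 98 → best response Bundled.
Service B against Licensed: payoffs 81, 55, 28, 51 → best response Licensed.
Service B against Sports: payoffs 29, 66, 42, 52 → best response Sports.
Service B against News: payoffs 50, 71, 29, 60 → best response Sports.
Mutual best responses: (Licensed, Licensed); (Sports, Sports).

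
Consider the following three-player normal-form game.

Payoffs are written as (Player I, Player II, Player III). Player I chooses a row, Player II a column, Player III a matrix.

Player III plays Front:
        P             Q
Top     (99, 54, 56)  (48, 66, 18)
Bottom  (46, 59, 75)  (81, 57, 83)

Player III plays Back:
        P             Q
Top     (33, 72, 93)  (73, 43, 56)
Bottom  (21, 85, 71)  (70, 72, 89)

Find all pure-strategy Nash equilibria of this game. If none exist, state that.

(Top, P, Front): Player II can switch to Q (54 → 66). Not NE.
(Top, P, Back): Player I gets 33, best alternative 21; Player II gets 72, best alternative 43; Player III gets 93, best alternative 56. No profitable deviation — NE.
(Top, Q, Front): Player I can switch to Bottom (48 → 81). Not NE.
(Top, Q, Back): Player II can switch to P (43 → 72). Not NE.
(Bottom, P, Front): Player I can switch to Top (46 → 99). Not NE.
(Bottom, P, Back): Player I can switch to Top (21 → 33). Not NE.
(Bottom, Q, Front): Player II can switch to P (57 → 59). Not NE.
(Bottom, Q, Back): Player I can switch to Top (70 → 73). Not NE.

The unique pure-strategy Nash equilibrium is (Top, P, Back).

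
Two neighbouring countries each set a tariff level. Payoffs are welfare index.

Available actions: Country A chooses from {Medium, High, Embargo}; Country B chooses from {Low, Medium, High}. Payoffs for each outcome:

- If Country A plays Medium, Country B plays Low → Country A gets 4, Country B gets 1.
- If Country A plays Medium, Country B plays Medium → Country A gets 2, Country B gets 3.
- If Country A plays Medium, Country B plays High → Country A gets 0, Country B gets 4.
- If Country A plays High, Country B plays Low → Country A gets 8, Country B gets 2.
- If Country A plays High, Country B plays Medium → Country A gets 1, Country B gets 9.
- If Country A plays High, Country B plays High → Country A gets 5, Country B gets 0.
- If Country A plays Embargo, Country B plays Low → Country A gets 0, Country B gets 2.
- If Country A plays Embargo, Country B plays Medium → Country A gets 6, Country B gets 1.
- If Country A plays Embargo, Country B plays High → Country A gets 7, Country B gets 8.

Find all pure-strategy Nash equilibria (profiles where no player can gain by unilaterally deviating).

Country A against Low: payoffs 4, 8, 0 → best response High.
Country A against Medium: payoffs 2, 1, 6 → best response Embargo.
Country A against High: payoffs 0, 5, 7 → best response Embargo.
Country B against Medium: payoffs 1, 3, 4 → best response High.
Country B against High: payoffs 2, 9, 0 → best response Medium.
Country B against Embargo: payoffs 2, 1, 8 → best response High.
Mutual best responses: (Embargo, High).

Pure NE: (Embargo, High)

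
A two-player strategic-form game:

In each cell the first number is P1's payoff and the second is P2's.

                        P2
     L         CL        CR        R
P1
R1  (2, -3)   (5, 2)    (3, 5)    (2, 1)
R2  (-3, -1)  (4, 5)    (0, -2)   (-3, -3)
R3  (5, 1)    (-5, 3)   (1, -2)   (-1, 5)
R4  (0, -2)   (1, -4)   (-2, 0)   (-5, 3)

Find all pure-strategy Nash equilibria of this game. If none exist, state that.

(R1, L): P1 can switch to R3 (2 → 5). Not NE.
(R1, CL): P2 can switch to CR (2 → 5). Not NE.
(R1, CR): P1 gets 3, best alternative 1; P2 gets 5, best alternative 2. No profitable deviation — NE.
(R1, R): P2 can switch to CL (1 → 2). Not NE.
(R2, L): P1 can switch to R1 (-3 → 2). Not NE.
(R2, CL): P1 can switch to R1 (4 → 5). Not NE.
(R2, CR): P1 can switch to R1 (0 → 3). Not NE.
(R2, R): P1 can switch to R1 (-3 → 2). Not NE.
(R3, L): P2 can switch to CL (1 → 3). Not NE.
(R3, CL): P1 can switch to R1 (-5 → 5). Not NE.
(R3, CR): P1 can switch to R1 (1 → 3). Not NE.
(R3, R): P1 can switch to R1 (-1 → 2). Not NE.
(R4, L): P1 can switch to R1 (0 → 2). Not NE.
(The remaining 3 profiles each have a profitable deviation by the same check.)

(R1, CR)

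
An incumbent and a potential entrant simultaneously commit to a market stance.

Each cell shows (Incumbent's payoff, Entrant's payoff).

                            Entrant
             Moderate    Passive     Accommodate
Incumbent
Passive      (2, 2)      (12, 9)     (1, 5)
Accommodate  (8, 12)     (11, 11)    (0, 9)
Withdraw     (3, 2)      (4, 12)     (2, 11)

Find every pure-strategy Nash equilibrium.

(Passive, Moderate): Incumbent can switch to Accommodate (2 → 8). Not NE.
(Passive, Passive): Incumbent gets 12, best alternative 11; Entrant gets 9, best alternative 5. No profitable deviation — NE.
(Passive, Accommodate): Incumbent can switch to Withdraw (1 → 2). Not NE.
(Accommodate, Moderate): Incumbent gets 8, best alternative 3; Entrant gets 12, best alternative 11. No profitable deviation — NE.
(Accommodate, Passive): Incumbent can switch to Passive (11 → 12). Not NE.
(Accommodate, Accommodate): Incumbent can switch to Passive (0 → 1). Not NE.
(Withdraw, Moderate): Incumbent can switch to Accommodate (3 → 8). Not NE.
(Withdraw, Passive): Incumbent can switch to Passive (4 → 12). Not NE.
(Withdraw, Accommodate): Entrant can switch to Passive (11 → 12). Not NE.

Pure-strategy Nash equilibria: (Passive, Passive); (Accommodate, Moderate)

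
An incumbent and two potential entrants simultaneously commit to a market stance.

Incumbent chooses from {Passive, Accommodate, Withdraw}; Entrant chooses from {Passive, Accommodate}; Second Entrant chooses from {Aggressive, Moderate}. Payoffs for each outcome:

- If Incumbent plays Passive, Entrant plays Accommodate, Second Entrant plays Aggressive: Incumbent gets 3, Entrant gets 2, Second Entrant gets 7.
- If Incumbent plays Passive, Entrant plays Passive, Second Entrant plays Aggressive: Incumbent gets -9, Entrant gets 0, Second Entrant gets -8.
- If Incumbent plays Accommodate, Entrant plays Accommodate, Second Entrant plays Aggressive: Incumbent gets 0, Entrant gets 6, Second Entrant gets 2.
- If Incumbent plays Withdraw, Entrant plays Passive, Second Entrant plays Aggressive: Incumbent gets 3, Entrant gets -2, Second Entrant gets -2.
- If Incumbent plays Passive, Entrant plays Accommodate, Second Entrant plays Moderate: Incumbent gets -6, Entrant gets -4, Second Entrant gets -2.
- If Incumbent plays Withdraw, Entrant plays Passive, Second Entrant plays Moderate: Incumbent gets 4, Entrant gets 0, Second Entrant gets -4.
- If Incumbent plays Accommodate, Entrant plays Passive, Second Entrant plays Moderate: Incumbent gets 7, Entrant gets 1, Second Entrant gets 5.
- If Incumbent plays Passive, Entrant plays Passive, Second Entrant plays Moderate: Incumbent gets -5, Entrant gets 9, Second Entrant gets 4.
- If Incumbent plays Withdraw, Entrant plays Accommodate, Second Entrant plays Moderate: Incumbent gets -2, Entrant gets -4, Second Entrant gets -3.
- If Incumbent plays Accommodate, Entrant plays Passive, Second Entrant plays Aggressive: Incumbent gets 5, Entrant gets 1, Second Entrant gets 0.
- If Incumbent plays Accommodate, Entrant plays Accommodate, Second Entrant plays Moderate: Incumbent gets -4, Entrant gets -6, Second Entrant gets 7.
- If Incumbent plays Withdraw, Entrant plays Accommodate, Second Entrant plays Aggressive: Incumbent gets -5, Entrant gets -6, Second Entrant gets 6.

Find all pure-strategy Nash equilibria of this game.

The pure Nash equilibria are (Passive, Accommodate, Aggressive); (Accommodate, Passive, Moderate).

Incumbent against (Passive, Aggressive): payoffs -9, 5, 3 → best response Accommodate.
Incumbent against (Passive, Moderate): payoffs -5, 7, 4 → best response Accommodate.
Incumbent against (Accommodate, Aggressive): payoffs 3, 0, -5 → best response Passive.
Incumbent against (Accommodate, Moderate): payoffs -6, -4, -2 → best response Withdraw.
Entrant against (Passive, Aggressive): payoffs 0, 2 → best response Accommodate.
Entrant against (Passive, Moderate): payoffs 9, -4 → best response Passive.
Entrant against (Accommodate, Aggressive): payoffs 1, 6 → best response Accommodate.
Entrant against (Accommodate, Moderate): payoffs 1, -6 → best response Passive.
Entrant against (Withdraw, Aggressive): payoffs -2, -6 → best response Passive.
Entrant against (Withdraw, Moderate): payoffs 0, -4 → best response Passive.
Second Entrant against (Passive, Passive): payoffs -8, 4 → best response Moderate.
Second Entrant against (Passive, Accommodate): payoffs 7, -2 → best response Aggressive.
Second Entrant against (Accommodate, Passive): payoffs 0, 5 → best response Moderate.
Second Entrant against (Accommodate, Accommodate): payoffs 2, 7 → best response Moderate.
Second Entrant against (Withdraw, Passive): payoffs -2, -4 → best response Aggressive.
Second Entrant against (Withdraw, Accommodate): payoffs 6, -3 → best response Aggressive.
Mutual best responses: (Passive, Accommodate, Aggressive); (Accommodate, Passive, Moderate).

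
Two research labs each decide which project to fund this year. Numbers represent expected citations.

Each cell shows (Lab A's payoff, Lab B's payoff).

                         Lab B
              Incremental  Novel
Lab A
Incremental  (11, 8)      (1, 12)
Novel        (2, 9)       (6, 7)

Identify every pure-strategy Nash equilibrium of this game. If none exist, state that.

Lab A against Incremental: payoffs 11, 2 → best response Incremental.
Lab A against Novel: payoffs 1, 6 → best response Novel.
Lab B against Incremental: payoffs 8, 12 → best response Novel.
Lab B against Novel: payoffs 9, 7 → best response Incremental.
No profile is a mutual best response for all players.

none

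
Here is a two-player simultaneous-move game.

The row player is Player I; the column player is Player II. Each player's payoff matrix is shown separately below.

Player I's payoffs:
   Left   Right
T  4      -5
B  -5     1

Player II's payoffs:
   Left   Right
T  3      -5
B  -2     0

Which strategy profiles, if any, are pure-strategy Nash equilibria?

The pure Nash equilibria are (T, Left) and (B, Right).

Player I against Left: payoffs 4, -5 → best response T.
Player I against Right: payoffs -5, 1 → best response B.
Player II against T: payoffs 3, -5 → best response Left.
Player II against B: payoffs -2, 0 → best response Right.
Mutual best responses: (T, Left); (B, Right).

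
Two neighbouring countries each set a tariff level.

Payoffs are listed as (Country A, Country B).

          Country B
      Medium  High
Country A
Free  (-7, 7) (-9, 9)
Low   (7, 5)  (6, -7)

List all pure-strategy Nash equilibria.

Country A against Medium: payoffs -7, 7 → best response Low.
Country A against High: payoffs -9, 6 → best response Low.
Country B against Free: payoffs 7, 9 → best response High.
Country B against Low: payoffs 5, -7 → best response Medium.
Mutual best responses: (Low, Medium).

(Low, Medium)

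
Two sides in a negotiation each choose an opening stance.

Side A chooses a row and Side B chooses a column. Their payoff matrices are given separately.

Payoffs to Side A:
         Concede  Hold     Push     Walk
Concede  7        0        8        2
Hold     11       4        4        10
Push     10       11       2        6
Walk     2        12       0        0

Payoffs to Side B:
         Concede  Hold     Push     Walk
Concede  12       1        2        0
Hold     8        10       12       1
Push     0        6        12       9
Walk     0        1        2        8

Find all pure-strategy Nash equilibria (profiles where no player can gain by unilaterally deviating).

For each strategy profile, look for a profitable unilateral deviation.
(Concede, Concede): Side A can switch to Hold (7 → 11). Not NE.
(Concede, Hold): Side A can switch to Hold (0 → 4). Not NE.
(Concede, Push): Side B can switch to Concede (2 → 12). Not NE.
(Concede, Walk): Side A can switch to Hold (2 → 10). Not NE.
(Hold, Concede): Side B can switch to Hold (8 → 10). Not NE.
(Hold, Hold): Side A can switch to Push (4 → 11). Not NE.
(Hold, Push): Side A can switch to Concede (4 → 8). Not NE.
(Hold, Walk): Side B can switch to Concede (1 → 8). Not NE.
(The remaining 8 profiles each have a profitable deviation by the same check.)

This game has no pure Nash equilibrium.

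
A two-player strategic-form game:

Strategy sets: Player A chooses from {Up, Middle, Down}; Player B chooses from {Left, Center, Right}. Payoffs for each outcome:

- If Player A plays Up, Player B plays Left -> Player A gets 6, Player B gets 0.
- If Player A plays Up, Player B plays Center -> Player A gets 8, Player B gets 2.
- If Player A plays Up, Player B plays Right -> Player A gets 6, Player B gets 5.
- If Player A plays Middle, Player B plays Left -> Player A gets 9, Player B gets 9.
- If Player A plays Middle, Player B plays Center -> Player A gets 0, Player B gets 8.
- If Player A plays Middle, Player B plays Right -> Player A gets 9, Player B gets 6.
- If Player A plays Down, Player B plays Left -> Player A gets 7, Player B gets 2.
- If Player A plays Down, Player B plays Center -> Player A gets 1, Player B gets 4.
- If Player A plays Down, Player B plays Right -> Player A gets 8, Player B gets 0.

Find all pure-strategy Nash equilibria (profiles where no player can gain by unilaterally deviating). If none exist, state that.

(Middle, Left)

Mark each player's best response to every combination of opponents' strategies; a profile where every player is best-responding is a pure Nash equilibrium.
Player A against Left: payoffs 6, 9, 7 → best response Middle.
Player A against Center: payoffs 8, 0, 1 → best response Up.
Player A against Right: payoffs 6, 9, 8 → best response Middle.
Player B against Up: payoffs 0, 2, 5 → best response Right.
Player B against Middle: payoffs 9, 8, 6 → best response Left.
Player B against Down: payoffs 2, 4, 0 → best response Center.
Mutual best responses: (Middle, Left).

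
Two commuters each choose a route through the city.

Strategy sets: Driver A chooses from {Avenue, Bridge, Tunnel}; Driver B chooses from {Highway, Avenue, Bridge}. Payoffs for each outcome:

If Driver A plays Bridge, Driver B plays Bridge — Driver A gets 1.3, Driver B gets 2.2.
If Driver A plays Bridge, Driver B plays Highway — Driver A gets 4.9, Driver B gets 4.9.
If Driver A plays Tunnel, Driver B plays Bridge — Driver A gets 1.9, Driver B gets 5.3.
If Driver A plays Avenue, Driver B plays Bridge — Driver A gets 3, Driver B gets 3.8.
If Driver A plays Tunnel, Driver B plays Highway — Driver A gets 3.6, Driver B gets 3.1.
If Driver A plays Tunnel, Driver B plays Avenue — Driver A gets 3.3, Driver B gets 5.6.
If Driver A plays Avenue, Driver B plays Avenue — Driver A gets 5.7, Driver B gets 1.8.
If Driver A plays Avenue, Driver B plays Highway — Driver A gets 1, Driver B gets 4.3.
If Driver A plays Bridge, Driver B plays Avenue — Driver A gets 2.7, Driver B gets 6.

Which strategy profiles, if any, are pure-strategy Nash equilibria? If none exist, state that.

No pure-strategy Nash equilibrium.

For each strategy profile, look for a profitable unilateral deviation.
(Avenue, Highway): Driver A can switch to Bridge (1 → 4.9). Not NE.
(Avenue, Avenue): Driver B can switch to Highway (1.8 → 4.3). Not NE.
(Avenue, Bridge): Driver B can switch to Highway (3.8 → 4.3). Not NE.
(Bridge, Highway): Driver B can switch to Avenue (4.9 → 6). Not NE.
(Bridge, Avenue): Driver A can switch to Avenue (2.7 → 5.7). Not NE.
(Bridge, Bridge): Driver A can switch to Avenue (1.3 → 3). Not NE.
(The remaining 3 profiles each have a profitable deviation by the same check.)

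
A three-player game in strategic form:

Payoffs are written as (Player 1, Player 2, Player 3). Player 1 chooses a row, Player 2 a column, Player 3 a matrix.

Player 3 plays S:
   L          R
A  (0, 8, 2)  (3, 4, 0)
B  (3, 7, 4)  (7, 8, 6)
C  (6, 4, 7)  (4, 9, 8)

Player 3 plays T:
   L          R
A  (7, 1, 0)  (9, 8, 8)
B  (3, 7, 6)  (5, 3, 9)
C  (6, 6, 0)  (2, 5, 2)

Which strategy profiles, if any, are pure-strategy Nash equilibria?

Player 1 against (L, S): payoffs 0, 3, 6 → best response C.
Player 1 against (L, T): payoffs 7, 3, 6 → best response A.
Player 1 against (R, S): payoffs 3, 7, 4 → best response B.
Player 1 against (R, T): payoffs 9, 5, 2 → best response A.
Player 2 against (A, S): payoffs 8, 4 → best response L.
Player 2 against (A, T): payoffs 1, 8 → best response R.
Player 2 against (B, S): payoffs 7, 8 → best response R.
Player 2 against (B, T): payoffs 7, 3 → best response L.
Player 2 against (C, S): payoffs 4, 9 → best response R.
Player 2 against (C, T): payoffs 6, 5 → best response L.
Player 3 against (A, L): payoffs 2, 0 → best response S.
Player 3 against (A, R): payoffs 0, 8 → best response T.
Player 3 against (B, L): payoffs 4, 6 → best response T.
Player 3 against (B, R): payoffs 6, 9 → best response T.
Player 3 against (C, L): payoffs 7, 0 → best response S.
Player 3 against (C, R): payoffs 8, 2 → best response S.
Mutual best responses: (A, R, T).

Pure NE: (A, R, T)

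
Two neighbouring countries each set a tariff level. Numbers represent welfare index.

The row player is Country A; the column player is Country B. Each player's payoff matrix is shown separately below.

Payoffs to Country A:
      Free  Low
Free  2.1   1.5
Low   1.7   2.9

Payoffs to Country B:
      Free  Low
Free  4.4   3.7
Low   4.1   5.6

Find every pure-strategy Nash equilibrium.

For each strategy profile, look for a profitable unilateral deviation.
(Free, Free): Country A gets 2.1, best alternative 1.7; Country B gets 4.4, best alternative 3.7. No profitable deviation — NE.
(Free, Low): Country A can switch to Low (1.5 → 2.9). Not NE.
(Low, Free): Country A can switch to Free (1.7 → 2.1). Not NE.
(Low, Low): Country A gets 2.9, best alternative 1.5; Country B gets 5.6, best alternative 4.1. No profitable deviation — NE.

Pure-strategy Nash equilibria: (Free, Free), (Low, Low)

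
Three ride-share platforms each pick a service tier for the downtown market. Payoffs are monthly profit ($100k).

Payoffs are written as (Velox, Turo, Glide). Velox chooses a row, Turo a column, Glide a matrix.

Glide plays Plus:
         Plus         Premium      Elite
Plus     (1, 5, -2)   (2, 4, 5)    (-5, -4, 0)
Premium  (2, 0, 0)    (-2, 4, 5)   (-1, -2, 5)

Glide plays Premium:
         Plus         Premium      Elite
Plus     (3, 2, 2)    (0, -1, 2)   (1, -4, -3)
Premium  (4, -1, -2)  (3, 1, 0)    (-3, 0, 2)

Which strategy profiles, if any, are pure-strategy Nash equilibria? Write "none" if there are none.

none

Velox against (Plus, Plus): payoffs 1, 2 → best response Premium.
Velox against (Plus, Premium): payoffs 3, 4 → best response Premium.
Velox against (Premium, Plus): payoffs 2, -2 → best response Plus.
Velox against (Premium, Premium): payoffs 0, 3 → best response Premium.
Velox against (Elite, Plus): payoffs -5, -1 → best response Premium.
Velox against (Elite, Premium): payoffs 1, -3 → best response Plus.
Turo against (Plus, Plus): payoffs 5, 4, -4 → best response Plus.
Turo against (Plus, Premium): payoffs 2, -1, -4 → best response Plus.
Turo against (Premium, Plus): payoffs 0, 4, -2 → best response Premium.
Turo against (Premium, Premium): payoffs -1, 1, 0 → best response Premium.
Glide against (Plus, Plus): payoffs -2, 2 → best response Premium.
Glide against (Plus, Premium): payoffs 5, 2 → best response Plus.
Glide against (Plus, Elite): payoffs 0, -3 → best response Plus.
Glide against (Premium, Plus): payoffs 0, -2 → best response Plus.
Glide against (Premium, Premium): payoffs 5, 0 → best response Plus.
Glide against (Premium, Elite): payoffs 5, 2 → best response Plus.
No profile is a mutual best response for all players.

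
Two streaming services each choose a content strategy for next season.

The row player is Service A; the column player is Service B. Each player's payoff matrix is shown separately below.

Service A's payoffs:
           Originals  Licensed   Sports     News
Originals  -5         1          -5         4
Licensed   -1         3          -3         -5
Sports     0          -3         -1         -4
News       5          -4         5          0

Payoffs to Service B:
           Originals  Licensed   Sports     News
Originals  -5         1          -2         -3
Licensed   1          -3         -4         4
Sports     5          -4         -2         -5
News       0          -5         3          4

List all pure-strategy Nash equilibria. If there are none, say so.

Service A against Originals: payoffs -5, -1, 0, 5 → best response News.
Service A against Licensed: payoffs 1, 3, -3, -4 → best response Licensed.
Service A against Sports: payoffs -5, -3, -1, 5 → best response News.
Service A against News: payoffs 4, -5, -4, 0 → best response Originals.
Service B against Originals: payoffs -5, 1, -2, -3 → best response Licensed.
Service B against Licensed: payoffs 1, -3, -4, 4 → best response News.
Service B against Sports: payoffs 5, -4, -2, -5 → best response Originals.
Service B against News: payoffs 0, -5, 3, 4 → best response News.
No profile is a mutual best response for all players.

This game has no pure Nash equilibrium.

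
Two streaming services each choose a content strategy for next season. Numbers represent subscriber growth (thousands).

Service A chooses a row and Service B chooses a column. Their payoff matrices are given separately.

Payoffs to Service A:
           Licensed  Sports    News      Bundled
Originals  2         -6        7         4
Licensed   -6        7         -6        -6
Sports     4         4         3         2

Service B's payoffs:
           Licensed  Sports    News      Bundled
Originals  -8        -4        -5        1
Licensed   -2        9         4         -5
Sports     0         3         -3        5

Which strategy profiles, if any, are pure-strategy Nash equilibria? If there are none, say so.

Pure-strategy Nash equilibria: (Originals, Bundled); (Licensed, Sports)

Check each profile: it is a Nash equilibrium iff no player can strictly gain by switching unilaterally.
(Originals, Licensed): Service A can switch to Sports (2 → 4). Not NE.
(Originals, Sports): Service A can switch to Licensed (-6 → 7). Not NE.
(Originals, News): Service B can switch to Sports (-5 → -4). Not NE.
(Originals, Bundled): Service A gets 4, best alternative 2; Service B gets 1, best alternative -4. No profitable deviation — NE.
(Licensed, Licensed): Service A can switch to Originals (-6 → 2). Not NE.
(Licensed, Sports): Service A gets 7, best alternative 4; Service B gets 9, best alternative 4. No profitable deviation — NE.
(Licensed, News): Service A can switch to Originals (-6 → 7). Not NE.
(Licensed, Bundled): Service A can switch to Originals (-6 → 4). Not NE.
(The remaining 4 profiles each have a profitable deviation by the same check.)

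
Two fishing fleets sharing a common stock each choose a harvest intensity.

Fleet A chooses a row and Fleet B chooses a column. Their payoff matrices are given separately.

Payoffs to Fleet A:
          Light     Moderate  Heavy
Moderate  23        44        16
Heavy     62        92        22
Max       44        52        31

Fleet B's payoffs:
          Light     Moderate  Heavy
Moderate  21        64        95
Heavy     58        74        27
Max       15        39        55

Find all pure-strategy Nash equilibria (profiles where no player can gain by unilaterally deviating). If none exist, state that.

The pure Nash equilibria are (Heavy, Moderate), (Max, Heavy).

(Moderate, Light): Fleet A can switch to Heavy (23 → 62). Not NE.
(Moderate, Moderate): Fleet A can switch to Heavy (44 → 92). Not NE.
(Moderate, Heavy): Fleet A can switch to Heavy (16 → 22). Not NE.
(Heavy, Light): Fleet B can switch to Moderate (58 → 74). Not NE.
(Heavy, Moderate): Fleet A gets 92, best alternative 52; Fleet B gets 74, best alternative 58. No profitable deviation — NE.
(Heavy, Heavy): Fleet A can switch to Max (22 → 31). Not NE.
(Max, Light): Fleet A can switch to Heavy (44 → 62). Not NE.
(Max, Moderate): Fleet A can switch to Heavy (52 → 92). Not NE.
(Max, Heavy): Fleet A gets 31, best alternative 22; Fleet B gets 55, best alternative 39. No profitable deviation — NE.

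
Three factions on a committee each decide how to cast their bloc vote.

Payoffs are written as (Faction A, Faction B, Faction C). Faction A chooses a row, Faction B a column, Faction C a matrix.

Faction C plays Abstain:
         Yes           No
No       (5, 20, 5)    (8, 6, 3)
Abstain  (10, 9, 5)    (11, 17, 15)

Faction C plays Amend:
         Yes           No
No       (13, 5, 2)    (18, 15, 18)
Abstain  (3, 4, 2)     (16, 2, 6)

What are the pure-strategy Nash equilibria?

The pure Nash equilibria are (No, No, Amend) and (Abstain, No, Abstain).

For each player, find the best response to each opponent profile; mutual best responses are the pure NE.
Faction A against (Yes, Abstain): payoffs 5, 10 → best response Abstain.
Faction A against (Yes, Amend): payoffs 13, 3 → best response No.
Faction A against (No, Abstain): payoffs 8, 11 → best response Abstain.
Faction A against (No, Amend): payoffs 18, 16 → best response No.
Faction B against (No, Abstain): payoffs 20, 6 → best response Yes.
Faction B against (No, Amend): payoffs 5, 15 → best response No.
Faction B against (Abstain, Abstain): payoffs 9, 17 → best response No.
Faction B against (Abstain, Amend): payoffs 4, 2 → best response Yes.
Faction C against (No, Yes): payoffs 5, 2 → best response Abstain.
Faction C against (No, No): payoffs 3, 18 → best response Amend.
Faction C against (Abstain, Yes): payoffs 5, 2 → best response Abstain.
Faction C against (Abstain, No): payoffs 15, 6 → best response Abstain.
Mutual best responses: (No, No, Amend); (Abstain, No, Abstain).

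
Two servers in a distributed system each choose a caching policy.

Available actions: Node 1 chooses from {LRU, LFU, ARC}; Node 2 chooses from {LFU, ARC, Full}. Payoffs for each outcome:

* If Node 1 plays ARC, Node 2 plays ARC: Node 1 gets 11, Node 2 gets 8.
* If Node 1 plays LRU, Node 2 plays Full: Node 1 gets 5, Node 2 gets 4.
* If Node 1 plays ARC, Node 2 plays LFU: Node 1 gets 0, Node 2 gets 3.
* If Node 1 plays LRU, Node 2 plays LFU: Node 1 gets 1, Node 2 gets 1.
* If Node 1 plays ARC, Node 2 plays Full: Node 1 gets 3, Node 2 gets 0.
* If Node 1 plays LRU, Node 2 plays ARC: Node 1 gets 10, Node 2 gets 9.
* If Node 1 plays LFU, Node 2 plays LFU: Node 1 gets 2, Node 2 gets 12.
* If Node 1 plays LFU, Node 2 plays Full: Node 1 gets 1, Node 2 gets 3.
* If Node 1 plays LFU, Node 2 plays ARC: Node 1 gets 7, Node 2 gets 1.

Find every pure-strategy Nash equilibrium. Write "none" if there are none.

(LRU, LFU): Node 1 can switch to LFU (1 → 2). Not NE.
(LRU, ARC): Node 1 can switch to ARC (10 → 11). Not NE.
(LRU, Full): Node 2 can switch to ARC (4 → 9). Not NE.
(LFU, LFU): Node 1 gets 2, best alternative 1; Node 2 gets 12, best alternative 3. No profitable deviation — NE.
(LFU, ARC): Node 1 can switch to LRU (7 → 10). Not NE.
(LFU, Full): Node 1 can switch to LRU (1 → 5). Not NE.
(ARC, LFU): Node 1 can switch to LRU (0 → 1). Not NE.
(ARC, ARC): Node 1 gets 11, best alternative 10; Node 2 gets 8, best alternative 3. No profitable deviation — NE.
(ARC, Full): Node 1 can switch to LRU (3 → 5). Not NE.

The pure Nash equilibria are (LFU, LFU) and (ARC, ARC).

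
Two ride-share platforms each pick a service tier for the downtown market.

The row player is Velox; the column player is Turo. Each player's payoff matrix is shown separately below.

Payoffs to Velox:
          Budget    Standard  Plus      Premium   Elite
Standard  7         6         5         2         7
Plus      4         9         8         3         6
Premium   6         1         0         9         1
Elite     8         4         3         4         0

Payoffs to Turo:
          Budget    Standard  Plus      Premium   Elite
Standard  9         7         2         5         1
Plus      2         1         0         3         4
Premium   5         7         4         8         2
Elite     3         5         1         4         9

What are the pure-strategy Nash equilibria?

Check each profile: it is a Nash equilibrium iff no player can strictly gain by switching unilaterally.
(Standard, Budget): Velox can switch to Elite (7 → 8). Not NE.
(Standard, Standard): Velox can switch to Plus (6 → 9). Not NE.
(Standard, Plus): Velox can switch to Plus (5 → 8). Not NE.
(Standard, Premium): Velox can switch to Plus (2 → 3). Not NE.
(Standard, Elite): Turo can switch to Budget (1 → 9). Not NE.
(Plus, Budget): Velox can switch to Standard (4 → 7). Not NE.
(Premium, Premium): Velox gets 9, best alternative 4; Turo gets 8, best alternative 7. No profitable deviation — NE.
(The remaining 13 profiles each have a profitable deviation by the same check.)

(Premium, Premium)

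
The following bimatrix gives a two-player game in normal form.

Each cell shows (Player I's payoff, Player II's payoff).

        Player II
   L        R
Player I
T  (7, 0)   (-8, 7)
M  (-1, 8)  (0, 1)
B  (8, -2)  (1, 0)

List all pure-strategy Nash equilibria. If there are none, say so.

Pure NE: (B, R)

Check each profile: it is a Nash equilibrium iff no player can strictly gain by switching unilaterally.
(T, L): Player I can switch to B (7 → 8). Not NE.
(T, R): Player I can switch to M (-8 → 0). Not NE.
(M, L): Player I can switch to T (-1 → 7). Not NE.
(M, R): Player I can switch to B (0 → 1). Not NE.
(B, L): Player II can switch to R (-2 → 0). Not NE.
(B, R): Player I gets 1, best alternative 0; Player II gets 0, best alternative -2. No profitable deviation — NE.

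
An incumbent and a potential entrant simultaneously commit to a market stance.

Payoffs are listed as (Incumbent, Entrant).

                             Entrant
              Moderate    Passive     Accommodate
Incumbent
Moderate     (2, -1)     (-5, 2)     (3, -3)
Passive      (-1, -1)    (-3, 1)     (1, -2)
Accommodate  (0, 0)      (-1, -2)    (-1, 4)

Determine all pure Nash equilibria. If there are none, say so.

For each strategy profile, look for a profitable unilateral deviation.
(Moderate, Moderate): Entrant can switch to Passive (-1 → 2). Not NE.
(Moderate, Passive): Incumbent can switch to Passive (-5 → -3). Not NE.
(Moderate, Accommodate): Entrant can switch to Moderate (-3 → -1). Not NE.
(Passive, Moderate): Incumbent can switch to Moderate (-1 → 2). Not NE.
(Passive, Passive): Incumbent can switch to Accommodate (-3 → -1). Not NE.
(Passive, Accommodate): Incumbent can switch to Moderate (1 → 3). Not NE.
(Accommodate, Moderate): Incumbent can switch to Moderate (0 → 2). Not NE.
(Accommodate, Passive): Entrant can switch to Moderate (-2 → 0). Not NE.
(The remaining 1 profile has a profitable deviation by the same check.)

There is no pure-strategy Nash equilibrium.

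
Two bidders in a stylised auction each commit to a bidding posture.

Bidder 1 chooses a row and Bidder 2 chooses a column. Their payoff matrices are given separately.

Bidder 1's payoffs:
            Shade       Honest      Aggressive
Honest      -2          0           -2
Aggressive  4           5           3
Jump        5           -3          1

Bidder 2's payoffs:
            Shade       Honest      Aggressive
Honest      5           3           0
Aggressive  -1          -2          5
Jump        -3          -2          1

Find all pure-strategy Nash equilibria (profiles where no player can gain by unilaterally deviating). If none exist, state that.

The unique pure-strategy Nash equilibrium is (Aggressive, Aggressive).

For each player, find the best response to each opponent profile; mutual best responses are the pure NE.
Bidder 1 against Shade: payoffs -2, 4, 5 → best response Jump.
Bidder 1 against Honest: payoffs 0, 5, -3 → best response Aggressive.
Bidder 1 against Aggressive: payoffs -2, 3, 1 → best response Aggressive.
Bidder 2 against Honest: payoffs 5, 3, 0 → best response Shade.
Bidder 2 against Aggressive: payoffs -1, -2, 5 → best response Aggressive.
Bidder 2 against Jump: payoffs -3, -2, 1 → best response Aggressive.
Mutual best responses: (Aggressive, Aggressive).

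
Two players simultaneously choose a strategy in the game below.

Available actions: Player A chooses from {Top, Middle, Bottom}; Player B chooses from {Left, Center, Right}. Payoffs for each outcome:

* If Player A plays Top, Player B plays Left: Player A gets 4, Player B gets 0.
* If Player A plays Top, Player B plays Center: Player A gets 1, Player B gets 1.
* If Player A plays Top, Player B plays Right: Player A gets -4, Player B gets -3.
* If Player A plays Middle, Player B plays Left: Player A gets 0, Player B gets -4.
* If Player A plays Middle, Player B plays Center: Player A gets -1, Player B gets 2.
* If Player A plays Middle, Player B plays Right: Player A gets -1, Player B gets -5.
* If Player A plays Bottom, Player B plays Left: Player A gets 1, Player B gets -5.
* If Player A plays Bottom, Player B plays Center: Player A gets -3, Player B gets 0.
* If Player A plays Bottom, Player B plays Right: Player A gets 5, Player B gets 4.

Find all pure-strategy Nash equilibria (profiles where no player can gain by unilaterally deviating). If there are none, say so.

Mark each player's best response to every combination of opponents' strategies; a profile where every player is best-responding is a pure Nash equilibrium.
Player A against Left: payoffs 4, 0, 1 → best response Top.
Player A against Center: payoffs 1, -1, -3 → best response Top.
Player A against Right: payoffs -4, -1, 5 → best response Bottom.
Player B against Top: payoffs 0, 1, -3 → best response Center.
Player B against Middle: payoffs -4, 2, -5 → best response Center.
Player B against Bottom: payoffs -5, 0, 4 → best response Right.
Mutual best responses: (Top, Center); (Bottom, Right).

(Top, Center), (Bottom, Right)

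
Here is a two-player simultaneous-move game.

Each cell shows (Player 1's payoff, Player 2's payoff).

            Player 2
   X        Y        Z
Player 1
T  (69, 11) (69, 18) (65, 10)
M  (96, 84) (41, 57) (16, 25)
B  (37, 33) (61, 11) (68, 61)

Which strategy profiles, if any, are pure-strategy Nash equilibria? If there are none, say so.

(T, X): Player 1 can switch to M (69 → 96). Not NE.
(T, Y): Player 1 gets 69, best alternative 61; Player 2 gets 18, best alternative 11. No profitable deviation — NE.
(T, Z): Player 1 can switch to B (65 → 68). Not NE.
(M, X): Player 1 gets 96, best alternative 69; Player 2 gets 84, best alternative 57. No profitable deviation — NE.
(M, Y): Player 1 can switch to T (41 → 69). Not NE.
(M, Z): Player 1 can switch to T (16 → 65). Not NE.
(B, X): Player 1 can switch to T (37 → 69). Not NE.
(B, Y): Player 1 can switch to T (61 → 69). Not NE.
(B, Z): Player 1 gets 68, best alternative 65; Player 2 gets 61, best alternative 33. No profitable deviation — NE.

The pure Nash equilibria are (T, Y), (M, X), (B, Z).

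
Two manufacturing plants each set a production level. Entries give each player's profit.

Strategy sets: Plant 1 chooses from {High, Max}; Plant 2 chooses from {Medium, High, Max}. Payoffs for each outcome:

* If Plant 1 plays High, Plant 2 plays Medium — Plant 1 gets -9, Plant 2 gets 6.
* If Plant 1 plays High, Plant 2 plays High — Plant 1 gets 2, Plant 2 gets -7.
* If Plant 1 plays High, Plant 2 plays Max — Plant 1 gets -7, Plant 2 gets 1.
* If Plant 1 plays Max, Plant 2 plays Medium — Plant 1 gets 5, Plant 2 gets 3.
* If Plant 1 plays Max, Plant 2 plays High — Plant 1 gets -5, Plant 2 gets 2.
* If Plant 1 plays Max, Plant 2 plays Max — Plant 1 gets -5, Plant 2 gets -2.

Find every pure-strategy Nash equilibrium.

The unique pure-strategy Nash equilibrium is (Max, Medium).

(High, Medium): Plant 1 can switch to Max (-9 → 5). Not NE.
(High, High): Plant 2 can switch to Medium (-7 → 6). Not NE.
(High, Max): Plant 1 can switch to Max (-7 → -5). Not NE.
(Max, Medium): Plant 1 gets 5, best alternative -9; Plant 2 gets 3, best alternative 2. No profitable deviation — NE.
(Max, High): Plant 1 can switch to High (-5 → 2). Not NE.
(Max, Max): Plant 2 can switch to Medium (-2 → 3). Not NE.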